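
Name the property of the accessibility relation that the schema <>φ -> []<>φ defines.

Suppose ◇φ→□◇φ is valid. Take Rxy, Rxz and set V(φ)={y}. Then ◇φ at x, so □◇φ at x, so ◇φ at z, so some w with Rzw has φ; w=y, i.e. Rzy. By symmetry of the argument, Ryz.
Conversely, any frame satisfying forall x forall y forall z (Rxy & Rxz -> Ryz) validates the schema.
So the correspondent is the Euclidean property.

the Euclidean property: forall x forall y forall z (Rxy & Rxz -> Ryz)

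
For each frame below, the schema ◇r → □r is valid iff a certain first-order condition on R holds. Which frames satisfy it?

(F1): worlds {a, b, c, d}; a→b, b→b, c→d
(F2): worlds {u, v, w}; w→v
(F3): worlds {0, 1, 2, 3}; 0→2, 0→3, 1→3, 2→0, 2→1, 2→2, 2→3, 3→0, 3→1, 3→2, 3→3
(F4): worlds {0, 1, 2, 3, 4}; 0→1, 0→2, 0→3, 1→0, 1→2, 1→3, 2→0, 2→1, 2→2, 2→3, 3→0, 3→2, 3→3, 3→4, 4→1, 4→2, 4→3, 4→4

(F1), (F2)

Frame correspondent (Sahlqvist): ∀x ∀y ∀z (Rxy ∧ Rxz → y = z) — i.e. partial functionality.
(F1): satisfies the condition.
(F2): satisfies the condition.
(F3): fails — 0 sees both 2 and 3.
(F4): fails — 0 sees both 1 and 2.
Valid on: (F1), (F2).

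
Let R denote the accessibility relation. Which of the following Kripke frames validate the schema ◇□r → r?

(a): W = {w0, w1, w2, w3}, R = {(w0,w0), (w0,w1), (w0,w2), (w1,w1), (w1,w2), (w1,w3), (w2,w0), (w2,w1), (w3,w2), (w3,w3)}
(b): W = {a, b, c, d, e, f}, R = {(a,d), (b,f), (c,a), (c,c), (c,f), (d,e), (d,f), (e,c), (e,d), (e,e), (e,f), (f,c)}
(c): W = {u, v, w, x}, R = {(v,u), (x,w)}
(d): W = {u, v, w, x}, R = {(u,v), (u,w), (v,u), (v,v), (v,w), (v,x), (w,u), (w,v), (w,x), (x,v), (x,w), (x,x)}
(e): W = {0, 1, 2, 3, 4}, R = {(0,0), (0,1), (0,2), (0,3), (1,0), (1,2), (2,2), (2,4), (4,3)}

(d)

This is the axiom for symmetry; its first-order frame correspondent is ∀x ∀y (Rxy → Ryx).
(a): fails — Rw3w2 but not Rw2w3.
(b): fails — Rbf but not Rfb.
(c): fails — Rxw but not Rwx.
(d): holds.
(e): fails — R02 but not R20.
Valid on: (d).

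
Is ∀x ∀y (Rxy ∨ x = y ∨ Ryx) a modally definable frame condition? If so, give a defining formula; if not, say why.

No

Any modally definable frame class is closed under disjoint unions.
Take 2 disjoint single-world reflexive frames: each is trivially connected, but their disjoint union has 2 worlds with no edge between distinct components, so it is not connected.
So no modal formula (or set of formulas) defines exactly the connected frames.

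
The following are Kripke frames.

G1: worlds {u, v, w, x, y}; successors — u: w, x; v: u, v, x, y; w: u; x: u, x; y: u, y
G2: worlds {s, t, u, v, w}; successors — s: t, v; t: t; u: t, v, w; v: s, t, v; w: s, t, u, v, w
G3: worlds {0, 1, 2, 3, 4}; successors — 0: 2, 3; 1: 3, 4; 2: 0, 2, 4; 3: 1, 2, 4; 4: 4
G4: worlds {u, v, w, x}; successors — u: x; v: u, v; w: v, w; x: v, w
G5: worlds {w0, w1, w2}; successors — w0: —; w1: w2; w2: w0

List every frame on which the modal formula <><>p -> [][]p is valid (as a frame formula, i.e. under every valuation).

This is the axiom for a generalized confluence (Geach) condition; its first-order frame correspondent is forall x forall y forall z ((x R^2 y & x R^2 z) -> exists w (y = w & z = w)).
G1: fails — uR²u, uR²x but u ≠ x.
G2: fails — sR²s, sR²t but s ≠ t.
G3: fails — 0R²0, 0R²1 but 0 ≠ 1.
G4: fails — uR²v, uR²w but v ≠ w.
G5: satisfies the condition.

G5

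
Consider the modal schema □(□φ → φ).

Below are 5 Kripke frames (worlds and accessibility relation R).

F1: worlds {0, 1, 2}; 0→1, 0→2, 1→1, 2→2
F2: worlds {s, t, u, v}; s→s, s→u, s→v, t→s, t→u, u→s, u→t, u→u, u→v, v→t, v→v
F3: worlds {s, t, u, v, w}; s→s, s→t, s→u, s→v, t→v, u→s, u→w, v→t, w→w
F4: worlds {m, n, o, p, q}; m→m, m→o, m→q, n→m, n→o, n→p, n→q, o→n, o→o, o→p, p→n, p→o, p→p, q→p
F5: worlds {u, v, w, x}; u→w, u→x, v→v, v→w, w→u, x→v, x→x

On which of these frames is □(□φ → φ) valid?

F1

This is the axiom for shift-reflexivity; its first-order frame correspondent is ∀x ∀y (Rxy → Ryy).
F1: satisfies the condition.
F2: fails — Rut but not Rtt.
F3: fails — Rtv but not Rvv.
F4: fails — Ron but not Rnn.
F5: fails — Ruw but not Rww.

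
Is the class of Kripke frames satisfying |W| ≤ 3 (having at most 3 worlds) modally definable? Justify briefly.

Not modally definable

Any modally definable frame class is closed under disjoint unions.
Any modal formula valid on each of 4 disjoint one-world frames is valid on their disjoint union (validity is preserved under disjoint unions). Each one-world frame has |W|=1≤3, but the union has |W|=4.
So no modal formula (or set of formulas) defines exactly the |W|≤3 frames.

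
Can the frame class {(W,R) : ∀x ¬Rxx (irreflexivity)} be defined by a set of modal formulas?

Modal frame validity is preserved under surjective bounded morphisms.
The 3-cycle (worlds a,b,c with a→b→c→a) is irreflexive, and the map sending every world to a single reflexive point • is a surjective bounded morphism (forth: every edge maps to (•,•); back: every world has a successor). So any modal formula valid on the 3-cycle is also valid on the reflexive point, which is not irreflexive.
So no modal formula (or set of formulas) defines exactly the irreflexive frames.

Not definable by any modal formula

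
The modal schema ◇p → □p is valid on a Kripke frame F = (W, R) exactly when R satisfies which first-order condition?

partial functionality: ∀x ∀y ∀z (Rxy ∧ Rxz → y = z)

Suppose ◇p→□p is valid. Take Rxy, Rxz and set V(p)={y}. Then ◇p at x, so □p at x, so p at z, i.e. z=y.
Conversely, on a frame with partial functionality the schema holds at every world under every valuation.
So the correspondent is partial functionality.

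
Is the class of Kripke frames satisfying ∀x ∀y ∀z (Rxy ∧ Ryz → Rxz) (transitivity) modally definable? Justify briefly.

Yes — defined by □r → □□r

This is a Sahlqvist condition; the 4 axiom □r → □□r defines it.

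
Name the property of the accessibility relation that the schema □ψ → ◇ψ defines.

Seriality

Suppose □ψ→◇ψ is valid. At any x set V(ψ)=W. Then □ψ at x, so ◇ψ at x, so x has a successor.
The converse is a direct semantic check.
So the correspondent is seriality.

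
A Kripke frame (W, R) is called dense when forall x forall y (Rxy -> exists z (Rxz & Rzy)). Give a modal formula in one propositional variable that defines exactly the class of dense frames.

A defining formula is □□ψ → □ψ (the C4 axiom).
Suppose □□ψ→□ψ is valid. Take Rxy and set V(ψ)={w : xR²w}. Then □□ψ at x, so □ψ at x, so ψ at y, i.e. ∃z(Rxz∧Rzy).

□□ψ → □ψ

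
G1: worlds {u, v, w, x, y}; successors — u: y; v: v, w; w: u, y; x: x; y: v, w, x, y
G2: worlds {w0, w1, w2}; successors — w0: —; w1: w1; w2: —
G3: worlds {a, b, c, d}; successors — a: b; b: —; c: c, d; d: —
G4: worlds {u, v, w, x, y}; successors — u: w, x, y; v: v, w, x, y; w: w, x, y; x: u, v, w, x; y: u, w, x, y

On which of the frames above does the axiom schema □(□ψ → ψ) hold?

G2

Frame correspondent (Sahlqvist): ∀x ∀y (Rxy → Ryy) — i.e. shift-reflexivity.
G1: fails — Rwu but not Ruu.
G2: satisfies the condition.
G3: fails — Rab but not Rbb.
G4: fails — Rxu but not Ruu.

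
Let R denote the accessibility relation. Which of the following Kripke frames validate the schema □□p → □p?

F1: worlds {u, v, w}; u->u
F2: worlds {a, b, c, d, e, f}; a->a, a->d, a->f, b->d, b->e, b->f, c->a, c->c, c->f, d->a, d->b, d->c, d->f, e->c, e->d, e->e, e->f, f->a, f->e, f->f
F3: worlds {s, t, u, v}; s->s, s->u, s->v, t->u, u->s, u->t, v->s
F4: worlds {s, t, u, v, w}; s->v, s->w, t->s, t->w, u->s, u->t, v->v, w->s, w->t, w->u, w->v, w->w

The schema corresponds to density: ∀x ∀y (Rxy → ∃z (Rxz ∧ Rzy)).
F1: condition met.
F2: fails — Rdb but no z with Rdz and Rzb.
F3: fails — Rut but no z with Ruz and Rzt.
F4: fails — Rut but no z with Ruz and Rzt.
Valid on: F1.

F1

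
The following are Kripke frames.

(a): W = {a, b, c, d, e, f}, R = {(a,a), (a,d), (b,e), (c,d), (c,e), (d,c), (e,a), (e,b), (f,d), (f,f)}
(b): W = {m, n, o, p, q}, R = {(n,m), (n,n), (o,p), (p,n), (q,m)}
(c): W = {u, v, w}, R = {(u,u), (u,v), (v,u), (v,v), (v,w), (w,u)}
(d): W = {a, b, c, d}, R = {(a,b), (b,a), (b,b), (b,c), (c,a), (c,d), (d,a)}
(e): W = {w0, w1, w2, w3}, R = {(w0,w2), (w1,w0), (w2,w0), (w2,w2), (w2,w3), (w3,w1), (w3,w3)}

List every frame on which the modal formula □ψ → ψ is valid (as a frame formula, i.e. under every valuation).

none

This is the axiom for reflexivity; its first-order frame correspondent is ∀x Rxx.
(a): fails — world b does not see itself.
(b): fails — world m does not see itself.
(c): fails — world w does not see itself.
(d): fails — world a does not see itself.
(e): fails — world w0 does not see itself.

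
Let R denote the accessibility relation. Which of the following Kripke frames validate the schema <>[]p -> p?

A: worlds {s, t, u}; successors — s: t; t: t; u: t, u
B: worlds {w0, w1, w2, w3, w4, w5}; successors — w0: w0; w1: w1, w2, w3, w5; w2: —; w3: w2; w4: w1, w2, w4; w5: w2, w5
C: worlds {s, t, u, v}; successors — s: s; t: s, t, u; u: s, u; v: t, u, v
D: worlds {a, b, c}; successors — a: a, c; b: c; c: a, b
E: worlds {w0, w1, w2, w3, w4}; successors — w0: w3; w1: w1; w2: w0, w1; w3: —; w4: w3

Frame correspondent (Sahlqvist): forall x forall y (xRy -> exists w (yRw & x = w)) — i.e. a generalized confluence (Geach) condition.
A: fails — sRt but no w with tRw and s=w.
B: fails — w1Rw2 but no w with w2Rw and w1=w.
C: fails — tRs but no w with sRw and t=w.
D: holds.
E: fails — w0Rw3 but no w with w3Rw and w0=w.
Valid on: D.

D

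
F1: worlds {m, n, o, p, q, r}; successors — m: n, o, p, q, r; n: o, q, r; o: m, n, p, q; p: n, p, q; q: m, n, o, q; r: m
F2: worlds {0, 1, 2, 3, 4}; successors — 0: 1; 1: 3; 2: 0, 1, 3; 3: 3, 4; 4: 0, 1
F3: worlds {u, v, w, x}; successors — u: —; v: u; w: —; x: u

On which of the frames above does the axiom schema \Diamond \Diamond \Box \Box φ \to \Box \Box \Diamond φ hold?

Frame correspondent (Sahlqvist): \forall x \forall y \forall z ((x R^2 y \wedge x R^2 z) \to \exists w (y R^2 w \wedge zRw)) — i.e. a generalized confluence (Geach) condition.
F1: fails — mR²r, mR²r but no w with rR²w and rRw.
F2: fails — 2R²1, 2R²4 but no w with 1R²w and 4Rw.
F3: condition met.
Valid on: F3.

F3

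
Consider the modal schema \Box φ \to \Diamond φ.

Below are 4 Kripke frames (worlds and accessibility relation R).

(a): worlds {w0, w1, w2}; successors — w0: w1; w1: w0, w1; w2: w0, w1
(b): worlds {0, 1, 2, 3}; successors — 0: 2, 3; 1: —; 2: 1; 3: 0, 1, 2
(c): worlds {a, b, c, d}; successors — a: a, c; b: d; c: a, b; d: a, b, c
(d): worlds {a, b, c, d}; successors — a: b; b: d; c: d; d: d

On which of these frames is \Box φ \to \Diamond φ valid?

(a), (c), (d)

The schema corresponds to seriality: \forall x \exists y Rxy.
(a): ✓.
(b): fails — world 1 has no successor.
(c): ✓.
(d): ✓.
Valid on: (a), (c), (d).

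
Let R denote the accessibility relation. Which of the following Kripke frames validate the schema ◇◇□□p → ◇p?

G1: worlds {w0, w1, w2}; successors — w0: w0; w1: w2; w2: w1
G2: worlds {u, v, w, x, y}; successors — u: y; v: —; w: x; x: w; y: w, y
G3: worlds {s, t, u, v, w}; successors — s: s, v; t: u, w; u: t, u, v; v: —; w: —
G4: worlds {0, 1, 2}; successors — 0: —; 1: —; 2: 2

G4

This is the axiom for a generalized confluence (Geach) condition; its first-order frame correspondent is ∀x ∀y (xR²y → ∃w (yR²w ∧ xRw)).
G1: fails — w1R²w1 but no w with w1R²w and w1Rw.
G2: fails — uR²w but no t with wR²t and uRt.
G3: fails — sR²v but no w* with vR²w* and sRw*.
G4: condition met.
Valid on: G4.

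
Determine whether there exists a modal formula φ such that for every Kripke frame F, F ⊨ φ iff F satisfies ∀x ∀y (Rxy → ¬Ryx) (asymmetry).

Any modally definable frame class is closed under surjective bounded morphisms.
The 5-cycle (worlds a,b,c,d,e with a→b→c→d→e→a) is asymmetric. Mapping every world to a single reflexive point • is a surjective bounded morphism, and the reflexive point is not asymmetric (R•• but asymmetry requires ¬R••).
So no modal formula (or set of formulas) defines exactly the asymmetric frames.

No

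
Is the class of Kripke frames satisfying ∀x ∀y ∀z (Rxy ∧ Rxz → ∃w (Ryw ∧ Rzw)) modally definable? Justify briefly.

The condition is convergence. A defining modal formula is ◇□r → □◇r.
Suppose ◇□r→□◇r is valid. Take Rxy, Rxz and set V(r)={w : Ryw}. Then □r at y so ◇□r at x, so □◇r at x, so ◇r at z, giving w with Rzw and Ryw.

Definable; ◇□r → □◇r defines it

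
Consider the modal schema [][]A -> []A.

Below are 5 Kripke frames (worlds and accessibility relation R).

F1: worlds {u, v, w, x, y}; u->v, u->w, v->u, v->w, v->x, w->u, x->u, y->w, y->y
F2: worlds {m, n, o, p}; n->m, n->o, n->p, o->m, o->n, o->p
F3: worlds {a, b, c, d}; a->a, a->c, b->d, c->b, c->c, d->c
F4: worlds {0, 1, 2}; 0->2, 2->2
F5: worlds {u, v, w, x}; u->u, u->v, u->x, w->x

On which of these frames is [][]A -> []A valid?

F4

Frame correspondent (Sahlqvist): forall x forall y (Rxy -> exists z (Rxz & Rzy)) — i.e. density.
F1: fails — Ruv but no z with Ruz and Rzv.
F2: fails — Ron but no z with Roz and Rzn.
F3: fails — Rbd but no z with Rbz and Rzd.
F4: condition met.
F5: fails — Rwx but no z with Rwz and Rzx.
Valid on: F4.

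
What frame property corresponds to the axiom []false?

□⊥ is valid iff no world has any successor (otherwise □⊥ fails at any world with one).
The converse is a direct semantic check.
So the correspondent is emptiness of R.

Emptiness of R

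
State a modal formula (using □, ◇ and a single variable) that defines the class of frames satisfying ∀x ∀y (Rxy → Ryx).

q → □◇q

The condition is symmetry. The B schema q → □◇q defines it.
Suppose q→□◇q is valid. Take Rxy and set V(q)={x}. Then q at x, so □◇q at x, so ◇q at y, so some z with Ryz has q; z=x, i.e. Ryx.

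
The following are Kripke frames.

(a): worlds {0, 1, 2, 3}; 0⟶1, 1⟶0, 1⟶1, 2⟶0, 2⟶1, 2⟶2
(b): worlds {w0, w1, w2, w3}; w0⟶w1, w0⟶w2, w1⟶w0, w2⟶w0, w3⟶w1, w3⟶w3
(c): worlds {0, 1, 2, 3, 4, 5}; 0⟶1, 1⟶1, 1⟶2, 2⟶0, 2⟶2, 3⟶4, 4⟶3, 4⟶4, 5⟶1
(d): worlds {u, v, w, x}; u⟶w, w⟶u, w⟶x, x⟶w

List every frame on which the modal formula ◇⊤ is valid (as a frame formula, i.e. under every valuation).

(b), (c)

The schema corresponds to seriality: ∀x ∃y Rxy.
(a): fails — world 3 has no successor.
(b): ✓.
(c): ✓.
(d): fails — world v has no successor.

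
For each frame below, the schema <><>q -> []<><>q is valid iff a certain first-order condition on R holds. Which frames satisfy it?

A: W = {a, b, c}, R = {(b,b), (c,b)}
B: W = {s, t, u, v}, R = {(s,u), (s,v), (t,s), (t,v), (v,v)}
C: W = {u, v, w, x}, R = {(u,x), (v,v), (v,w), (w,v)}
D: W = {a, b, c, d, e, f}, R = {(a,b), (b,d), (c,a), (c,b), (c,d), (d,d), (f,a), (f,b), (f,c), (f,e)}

The schema corresponds to a generalized confluence (Geach) condition: forall x forall y forall z ((x R^2 y & xRz) -> exists w (y = w & z R^2 w)).
A: holds.
B: fails — sR²v, sRu but no w with v=w and uR²w.
C: holds.
D: fails — cR²b, cRa but no w with b=w and aR²w.
Valid on: A, C.

A, C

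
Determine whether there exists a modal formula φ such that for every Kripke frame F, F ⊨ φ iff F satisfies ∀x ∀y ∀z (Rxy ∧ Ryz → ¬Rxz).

If a class were modally definable it would be closed under surjective bounded morphisms (Goldblatt–Thomason).
The 7-cycle (worlds w0,w1,w2,w3,w4,w5,w6 with w0→w1→w2→w3→w4→w5→w6→w0) is intransitive. Mapping every world to a single reflexive point • is a surjective bounded morphism; the reflexive point is not intransitive (R••∧R•• but R••).
So no modal formula (or set of formulas) defines exactly the intransitive frames.

Not modally definable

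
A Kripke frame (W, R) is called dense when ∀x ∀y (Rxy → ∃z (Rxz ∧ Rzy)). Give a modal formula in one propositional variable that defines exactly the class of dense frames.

A defining formula is □□s → □s (the C4 axiom).
Suppose □□s→□s is valid. Take Rxy and set V(s)={w : xR²w}. Then □□s at x, so □s at x, so s at y, i.e. ∃z(Rxz∧Rzy).

□□s → □s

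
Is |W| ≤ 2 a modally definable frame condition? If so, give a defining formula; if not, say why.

Modal frame validity is preserved under disjoint unions.
Any modal formula valid on each of 3 disjoint one-world frames is valid on their disjoint union (validity is preserved under disjoint unions). Each one-world frame has |W|=1≤2, but the union has |W|=3.
So the class is not modally definable.

Not modally definable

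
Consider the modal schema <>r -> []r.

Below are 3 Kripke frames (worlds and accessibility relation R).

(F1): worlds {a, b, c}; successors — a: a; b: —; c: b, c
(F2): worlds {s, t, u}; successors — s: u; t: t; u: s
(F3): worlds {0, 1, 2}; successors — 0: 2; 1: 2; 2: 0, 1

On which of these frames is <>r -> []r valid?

The schema corresponds to partial functionality: forall x forall y forall z (Rxy & Rxz -> y = z).
(F1): fails — c sees both b and c.
(F2): ✓.
(F3): fails — 2 sees both 0 and 1.
Valid on: (F2).

(F2)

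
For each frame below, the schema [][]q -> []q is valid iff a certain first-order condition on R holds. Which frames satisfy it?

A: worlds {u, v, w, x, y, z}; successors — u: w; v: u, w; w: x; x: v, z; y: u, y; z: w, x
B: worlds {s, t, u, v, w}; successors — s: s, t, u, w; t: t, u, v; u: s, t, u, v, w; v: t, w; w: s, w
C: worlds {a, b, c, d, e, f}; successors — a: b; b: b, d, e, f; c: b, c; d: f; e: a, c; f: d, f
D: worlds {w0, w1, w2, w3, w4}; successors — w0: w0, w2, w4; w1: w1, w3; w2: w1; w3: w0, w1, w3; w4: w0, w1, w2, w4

B, D

Frame correspondent (Sahlqvist): forall x forall y (Rxy -> exists z (Rxz & Rzy)) — i.e. density.
A: fails — Ruw but no t with Rut and Rtw.
B: holds.
C: fails — Rea but no z with Rez and Rza.
D: holds.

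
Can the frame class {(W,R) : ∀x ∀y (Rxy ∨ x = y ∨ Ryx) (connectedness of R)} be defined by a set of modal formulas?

Not modally definable

Any modally definable frame class is closed under disjoint unions.
Take 2 disjoint single-world reflexive frames: each is trivially connected, but their disjoint union has 2 worlds with no edge between distinct components, so it is not connected.
So the class is not modally definable.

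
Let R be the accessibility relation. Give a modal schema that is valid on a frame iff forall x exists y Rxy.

□s → ◇s

This is seriality; the standard corresponding axiom is D: □s → ◇s.
Suppose □s→◇s is valid. At any x set V(s)=W. Then □s at x, so ◇s at x, so x has a successor.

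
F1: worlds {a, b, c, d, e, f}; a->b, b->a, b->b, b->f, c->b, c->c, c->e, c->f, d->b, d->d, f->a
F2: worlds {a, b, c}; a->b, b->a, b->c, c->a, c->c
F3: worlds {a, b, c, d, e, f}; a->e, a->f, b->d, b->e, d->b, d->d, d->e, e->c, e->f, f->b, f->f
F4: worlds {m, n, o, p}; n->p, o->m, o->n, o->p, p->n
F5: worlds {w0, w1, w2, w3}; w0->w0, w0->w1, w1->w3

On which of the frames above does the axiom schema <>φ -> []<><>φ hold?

This is the axiom for a generalized confluence (Geach) condition; its first-order frame correspondent is forall x forall y forall z ((xRy & xRz) -> exists w (y = w & z R^2 w)).
F1: fails — bRa, bRf but no w with a=w and fR²w.
F2: condition met.
F3: fails — aRe, aRe but no w with e=w and eR²w.
F4: fails — oRm, oRm but no w with m=w and mR²w.
F5: fails — w0Rw0, w0Rw1 but no w with w0=w and w1R²w.
Valid on: F2.

F2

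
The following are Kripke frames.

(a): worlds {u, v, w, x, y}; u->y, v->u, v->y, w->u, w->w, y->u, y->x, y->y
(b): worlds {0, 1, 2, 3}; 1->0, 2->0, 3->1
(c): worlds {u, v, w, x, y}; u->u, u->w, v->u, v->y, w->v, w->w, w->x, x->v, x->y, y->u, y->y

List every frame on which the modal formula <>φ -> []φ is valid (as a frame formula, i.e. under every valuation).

(b)

This is the axiom for partial functionality; its first-order frame correspondent is forall x forall y forall z (Rxy & Rxz -> y = z).
(a): fails — v sees both u and y.
(b): satisfies the condition.
(c): fails — u sees both u and w.
Valid on: (b).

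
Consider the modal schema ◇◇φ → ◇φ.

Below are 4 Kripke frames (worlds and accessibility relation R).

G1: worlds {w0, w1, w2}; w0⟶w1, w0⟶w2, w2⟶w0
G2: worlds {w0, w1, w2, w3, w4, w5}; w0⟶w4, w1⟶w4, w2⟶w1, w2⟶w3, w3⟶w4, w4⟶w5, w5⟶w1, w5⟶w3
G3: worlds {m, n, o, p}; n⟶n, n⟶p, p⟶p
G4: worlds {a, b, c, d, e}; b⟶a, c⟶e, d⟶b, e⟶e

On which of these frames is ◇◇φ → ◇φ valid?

G3

Frame correspondent (Sahlqvist): ∀x ∀y ∀z (Rxy ∧ Ryz → Rxz) — i.e. transitivity.
G1: fails — Rw2w0 and Rw0w1 but not Rw2w1.
G2: fails — Rw0w4 and Rw4w5 but not Rw0w5.
G3: ✓.
G4: fails — Rdb and Rba but not Rda.
Valid on: G3.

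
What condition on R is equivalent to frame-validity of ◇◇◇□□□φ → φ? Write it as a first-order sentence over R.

∀x ∀y (xR³y → ∃w (yR³w ∧ x = w))

This is a Sahlqvist (Geach-type) schema ◇^3□^3φ → □^0◇^0φ.
Minimal-valuation argument: fix x; take any y with xR^3y and any z with xR^0z. Set V(φ) to the set of worlds R-reachable from y in exactly 3 steps. Then □^3φ holds at y, so the antecedent holds at x; validity forces ◇^0φ at z, giving a w with zR^0w and yR^3w.
First-order correspondent: ∀x ∀y (xR³y → ∃w (yR³w ∧ x = w)).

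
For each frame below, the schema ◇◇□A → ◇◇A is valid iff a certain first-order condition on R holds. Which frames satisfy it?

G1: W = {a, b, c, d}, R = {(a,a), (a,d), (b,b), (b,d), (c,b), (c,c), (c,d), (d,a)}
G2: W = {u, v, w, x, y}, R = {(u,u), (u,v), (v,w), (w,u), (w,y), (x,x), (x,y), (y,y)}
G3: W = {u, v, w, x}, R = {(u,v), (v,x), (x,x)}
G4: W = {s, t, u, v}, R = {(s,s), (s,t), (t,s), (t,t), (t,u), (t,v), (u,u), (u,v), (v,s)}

G1, G3, G4

The schema corresponds to a generalized confluence (Geach) condition: ∀x ∀y (xR²y → ∃w (yRw ∧ xR²w)).
G1: satisfies the condition.
G2: fails — wR²v but no t with vRt and wR²t.
G3: satisfies the condition.
G4: satisfies the condition.
Valid on: G1, G3, G4.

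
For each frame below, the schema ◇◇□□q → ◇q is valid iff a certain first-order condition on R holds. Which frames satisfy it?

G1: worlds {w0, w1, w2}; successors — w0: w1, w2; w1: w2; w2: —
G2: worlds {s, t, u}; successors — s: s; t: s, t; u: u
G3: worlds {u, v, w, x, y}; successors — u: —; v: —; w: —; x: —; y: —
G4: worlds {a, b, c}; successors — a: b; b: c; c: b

The schema corresponds to a generalized confluence (Geach) condition: ∀x ∀y (xR²y → ∃w (yR²w ∧ xRw)).
G1: fails — w0R²w2 but no w with w2R²w and w0Rw.
G2: condition met.
G3: condition met.
G4: fails — aR²c but no w with cR²w and aRw.

G2, G3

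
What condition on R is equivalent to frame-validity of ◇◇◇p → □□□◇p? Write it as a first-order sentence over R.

This is a Sahlqvist (Geach-type) schema ◇^3□^0p → □^3◇^1p.
First-order correspondent: ∀x ∀y ∀z ((xR³y ∧ xR³z) → ∃w (y = w ∧ zRw)).

∀x ∀y ∀z ((xR³y ∧ xR³z) → ∃w (y = w ∧ zRw))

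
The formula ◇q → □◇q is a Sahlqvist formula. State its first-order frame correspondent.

the Euclidean property: ∀x ∀y ∀z (Rxy ∧ Rxz → Ryz)

This is the 5 axiom.
It corresponds to the Euclidean property: ∀x ∀y ∀z (Rxy ∧ Rxz → Ryz).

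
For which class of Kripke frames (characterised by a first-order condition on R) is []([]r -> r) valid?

shift-reflexivity

Suppose □(□r→r) is valid. Take Rxy and set V(r)={w : Ryw}. Then at y, □r holds; since □(□r→r) at x, □r→r at y, so r at y, i.e. Ryy.
Conversely, any frame satisfying forall x forall y (Rxy -> Ryy) validates the schema.
Frame condition: forall x forall y (Rxy -> Ryy).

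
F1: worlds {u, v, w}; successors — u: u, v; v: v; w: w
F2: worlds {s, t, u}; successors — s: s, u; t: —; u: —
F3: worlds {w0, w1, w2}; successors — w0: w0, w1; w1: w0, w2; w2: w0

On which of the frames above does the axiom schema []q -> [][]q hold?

F1, F2

This is the axiom for transitivity; its first-order frame correspondent is forall x forall y forall z (Rxy & Ryz -> Rxz).
F1: ✓.
F2: ✓.
F3: fails — Rw1w0 and Rw0w1 but not Rw1w1.
Valid on: F1, F2.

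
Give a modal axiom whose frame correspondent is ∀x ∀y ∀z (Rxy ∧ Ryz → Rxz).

A defining formula is □s → □□s (the 4 axiom).
Suppose □s→□□s is valid. Take Rxy, Ryz and set V(s)={w : Rxw}. Then □s at x, so □□s at x, so □s at y, so s at z, i.e. Rxz.

□s → □□s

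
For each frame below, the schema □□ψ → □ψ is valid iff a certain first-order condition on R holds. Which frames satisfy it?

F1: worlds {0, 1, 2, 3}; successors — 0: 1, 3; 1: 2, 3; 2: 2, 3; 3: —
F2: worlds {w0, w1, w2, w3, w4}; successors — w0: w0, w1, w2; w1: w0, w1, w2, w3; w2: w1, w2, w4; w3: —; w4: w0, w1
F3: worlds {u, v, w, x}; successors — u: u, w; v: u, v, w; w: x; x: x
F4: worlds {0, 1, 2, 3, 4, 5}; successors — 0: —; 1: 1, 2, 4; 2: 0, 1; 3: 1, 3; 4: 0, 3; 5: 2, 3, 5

The schema corresponds to density: ∀x ∀y (Rxy → ∃z (Rxz ∧ Rzy)).
F1: fails — R01 but no z with R0z and Rz1.
F2: condition met.
F3: condition met.
F4: fails — R20 but no z with R2z and Rz0.

F2, F3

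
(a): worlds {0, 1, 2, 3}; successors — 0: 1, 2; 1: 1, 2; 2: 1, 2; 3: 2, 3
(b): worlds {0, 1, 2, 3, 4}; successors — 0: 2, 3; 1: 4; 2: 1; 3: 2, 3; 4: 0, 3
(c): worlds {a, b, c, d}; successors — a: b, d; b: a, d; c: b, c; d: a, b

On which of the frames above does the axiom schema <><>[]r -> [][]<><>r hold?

(a), (c)

Frame correspondent (Sahlqvist): forall x forall y forall z ((x R^2 y & x R^2 z) -> exists w (yRw & z R^2 w)) — i.e. a generalized confluence (Geach) condition.
(a): satisfies the condition.
(b): fails — 0R²1, 0R²1 but no w with 1Rw and 1R²w.
(c): satisfies the condition.
Valid on: (a), (c).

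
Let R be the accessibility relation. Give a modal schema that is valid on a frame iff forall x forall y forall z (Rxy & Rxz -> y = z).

◇p → □p

This is partial functionality; the standard corresponding axiom is CD: ◇p → □p.
Suppose ◇p→□p is valid. Take Rxy, Rxz and set V(p)={y}. Then ◇p at x, so □p at x, so p at z, i.e. z=y.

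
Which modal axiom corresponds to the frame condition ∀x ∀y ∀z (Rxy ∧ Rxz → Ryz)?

The condition is the Euclidean property. The 5 schema ◇q → □◇q defines it.
Suppose ◇q→□◇q is valid. Take Rxy, Rxz and set V(q)={y}. Then ◇q at x, so □◇q at x, so ◇q at z, so some w with Rzw has q; w=y, i.e. Rzy. By symmetry of the argument, Ryz.

◇q → □◇q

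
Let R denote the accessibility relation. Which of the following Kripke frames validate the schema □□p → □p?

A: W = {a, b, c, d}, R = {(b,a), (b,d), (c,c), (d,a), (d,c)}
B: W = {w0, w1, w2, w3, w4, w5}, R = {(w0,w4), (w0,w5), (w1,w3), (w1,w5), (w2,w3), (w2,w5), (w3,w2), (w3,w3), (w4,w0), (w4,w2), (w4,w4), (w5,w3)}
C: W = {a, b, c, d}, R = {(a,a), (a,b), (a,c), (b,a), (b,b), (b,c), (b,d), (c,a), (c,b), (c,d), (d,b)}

This is the axiom for density; its first-order frame correspondent is ∀x ∀y (Rxy → ∃z (Rxz ∧ Rzy)).
A: fails — Rda but no z with Rdz and Rza.
B: fails — Rw1w5 but no z with Rw1z and Rzw5.
C: ✓.
Valid on: C.

C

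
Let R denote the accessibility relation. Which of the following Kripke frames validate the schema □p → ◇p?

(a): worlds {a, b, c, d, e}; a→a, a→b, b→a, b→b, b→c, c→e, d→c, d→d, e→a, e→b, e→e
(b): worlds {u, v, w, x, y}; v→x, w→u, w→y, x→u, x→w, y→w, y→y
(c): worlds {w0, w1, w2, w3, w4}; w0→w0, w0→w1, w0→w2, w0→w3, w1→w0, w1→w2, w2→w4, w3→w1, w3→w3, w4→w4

(a), (c)

The schema corresponds to seriality: ∀x ∃y Rxy.
(a): satisfies the condition.
(b): fails — world u has no successor.
(c): satisfies the condition.
Valid on: (a), (c).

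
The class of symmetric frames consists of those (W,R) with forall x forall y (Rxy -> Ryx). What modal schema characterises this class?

s → □◇s

A defining formula is s → □◇s (the B axiom).
Suppose s→□◇s is valid. Take Rxy and set V(s)={x}. Then s at x, so □◇s at x, so ◇s at y, so some z with Ryz has s; z=x, i.e. Ryx.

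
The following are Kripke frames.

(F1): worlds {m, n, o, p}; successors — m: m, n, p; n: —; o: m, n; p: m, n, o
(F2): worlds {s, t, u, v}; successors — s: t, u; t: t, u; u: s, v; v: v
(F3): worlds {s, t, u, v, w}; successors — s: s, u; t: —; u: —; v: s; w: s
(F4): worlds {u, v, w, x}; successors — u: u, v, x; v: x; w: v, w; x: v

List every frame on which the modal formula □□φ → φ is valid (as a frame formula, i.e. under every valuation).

(F2), (F4)

This is the axiom for a generalized confluence (Geach) condition; its first-order frame correspondent is ∀x ∃w (xR²w ∧ x = w).
(F1): fails — at n but no w with nR²w and n=w.
(F2): condition met.
(F3): fails — at t but no w* with tR²w* and t=w*.
(F4): condition met.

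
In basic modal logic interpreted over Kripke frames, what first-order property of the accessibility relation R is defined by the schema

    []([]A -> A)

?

Suppose □(□A→A) is valid. Take Rxy and set V(A)={w : Ryw}. Then at y, □A holds; since □(□A→A) at x, □A→A at y, so A at y, i.e. Ryy.

shift-reflexivity: forall x forall y (Rxy -> Ryy)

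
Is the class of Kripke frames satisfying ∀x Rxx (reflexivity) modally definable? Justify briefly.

Definable; □p → p defines it

The condition is reflexivity. A defining modal formula is □p → p.
Suppose □p→p is valid. At any x set V(p)={w : Rxw}. Then □p holds at x, so p holds at x, i.e. Rxx.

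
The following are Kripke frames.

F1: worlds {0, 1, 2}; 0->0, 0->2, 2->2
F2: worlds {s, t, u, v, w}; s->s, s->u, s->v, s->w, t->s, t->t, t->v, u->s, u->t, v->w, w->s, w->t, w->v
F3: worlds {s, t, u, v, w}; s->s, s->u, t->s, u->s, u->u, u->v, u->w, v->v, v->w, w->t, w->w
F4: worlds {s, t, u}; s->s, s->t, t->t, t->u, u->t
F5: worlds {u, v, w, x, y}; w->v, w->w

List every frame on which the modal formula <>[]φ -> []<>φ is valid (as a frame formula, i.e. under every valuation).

The schema corresponds to convergence: forall x forall y forall z (Rxy & Rxz -> exists w (Ryw & Rzw)).
F1: satisfies the condition.
F2: fails — Rsv and Rsw but v and w have no common successor.
F3: fails — Ruv and Rus but v and s have no common successor.
F4: satisfies the condition.
F5: fails — Rww and Rwv but w and v have no common successor.
Valid on: F1, F4.

F1, F4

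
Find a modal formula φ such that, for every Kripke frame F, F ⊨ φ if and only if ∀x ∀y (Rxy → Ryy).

□(□ψ → ψ)

A defining formula is □(□ψ → ψ) (the T□ axiom).
Suppose □(□ψ→ψ) is valid. Take Rxy and set V(ψ)={w : Ryw}. Then at y, □ψ holds; since □(□ψ→ψ) at x, □ψ→ψ at y, so ψ at y, i.e. Ryy.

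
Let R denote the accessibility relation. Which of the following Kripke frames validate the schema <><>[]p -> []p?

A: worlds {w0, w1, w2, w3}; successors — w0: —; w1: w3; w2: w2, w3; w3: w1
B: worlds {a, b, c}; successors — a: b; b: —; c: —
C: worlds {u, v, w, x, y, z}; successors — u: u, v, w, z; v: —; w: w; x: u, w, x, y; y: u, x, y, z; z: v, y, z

Frame correspondent (Sahlqvist): forall x forall y forall z ((x R^2 y & xRz) -> exists w (yRw & z = w)) — i.e. a generalized confluence (Geach) condition.
A: fails — w2R²w1, w2Rw2 but no w with w1Rw and w2=w.
B: holds.
C: fails — uR²v, uRu but no t with vRt and u=t.

B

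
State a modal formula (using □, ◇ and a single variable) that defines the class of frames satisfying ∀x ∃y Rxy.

□ψ → ◇ψ

This is seriality; the standard corresponding axiom is D: □ψ → ◇ψ.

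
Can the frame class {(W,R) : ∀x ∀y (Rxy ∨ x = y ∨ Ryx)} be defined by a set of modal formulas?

If a class were modally definable it would be closed under disjoint unions (Goldblatt–Thomason).
Take 4 disjoint single-world reflexive frames: each is trivially connected, but their disjoint union has 4 worlds with no edge between distinct components, so it is not connected.
So the class is not modally definable.

No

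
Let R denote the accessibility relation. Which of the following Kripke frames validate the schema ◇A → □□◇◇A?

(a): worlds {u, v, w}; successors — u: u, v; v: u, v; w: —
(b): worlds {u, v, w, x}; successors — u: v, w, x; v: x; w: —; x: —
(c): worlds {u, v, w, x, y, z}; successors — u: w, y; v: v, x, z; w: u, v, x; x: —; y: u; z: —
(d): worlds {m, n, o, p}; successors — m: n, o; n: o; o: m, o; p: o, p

The schema corresponds to a generalized confluence (Geach) condition: ∀x ∀y ∀z ((xRy ∧ xR²z) → ∃w (y = w ∧ zR²w)).
(a): ✓.
(b): fails — uRv, uR²x but no t with v=t and xR²t.
(c): fails — uRw, uR²u but no t with w=t and uR²t.
(d): fails — mRn, mR²m but no w with n=w and mR²w.
Valid on: (a).

(a)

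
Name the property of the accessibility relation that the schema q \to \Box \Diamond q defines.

symmetry: \forall x \forall y (Rxy \to Ryx)

This schema is the B axiom.
Its frame correspondent is symmetry — \forall x \forall y (Rxy \to Ryx).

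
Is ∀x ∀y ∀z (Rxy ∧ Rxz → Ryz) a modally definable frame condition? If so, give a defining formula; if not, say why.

The condition is the Euclidean property. A defining modal formula is ◇r → □◇r.
Suppose ◇r→□◇r is valid. Take Rxy, Rxz and set V(r)={y}. Then ◇r at x, so □◇r at x, so ◇r at z, so some w with Rzw has r; w=y, i.e. Rzy. By symmetry of the argument, Ryz.

Definable; ◇r → □◇r defines it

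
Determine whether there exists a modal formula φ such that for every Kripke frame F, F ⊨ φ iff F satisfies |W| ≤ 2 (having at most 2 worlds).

If a class were modally definable it would be closed under disjoint unions (Goldblatt–Thomason).
Any modal formula valid on each of 3 disjoint one-world frames is valid on their disjoint union (validity is preserved under disjoint unions). Each one-world frame has |W|=1≤2, but the union has |W|=3.
So no modal formula (or set of formulas) defines exactly the |W|≤2 frames.

Not definable by any modal formula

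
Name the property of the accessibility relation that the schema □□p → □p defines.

Suppose □□p→□p is valid. Take Rxy and set V(p)={w : xR²w}. Then □□p at x, so □p at x, so p at y, i.e. ∃z(Rxz∧Rzy).
Conversely, any frame satisfying ∀x ∀y (Rxy → ∃z (Rxz ∧ Rzy)) validates the schema.
Frame condition: ∀x ∀y (Rxy → ∃z (Rxz ∧ Rzy)).

density: ∀x ∀y (Rxy → ∃z (Rxz ∧ Rzy))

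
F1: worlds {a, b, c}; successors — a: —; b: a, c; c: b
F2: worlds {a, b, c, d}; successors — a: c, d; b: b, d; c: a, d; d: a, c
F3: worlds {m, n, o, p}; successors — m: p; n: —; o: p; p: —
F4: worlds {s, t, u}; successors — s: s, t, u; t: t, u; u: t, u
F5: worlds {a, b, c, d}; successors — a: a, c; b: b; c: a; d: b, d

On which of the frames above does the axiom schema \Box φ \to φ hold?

F4

The schema corresponds to reflexivity: \forall x Rxx.
F1: fails — world a does not see itself.
F2: fails — world a does not see itself.
F3: fails — world m does not see itself.
F4: holds.
F5: fails — world c does not see itself.
Valid on: F4.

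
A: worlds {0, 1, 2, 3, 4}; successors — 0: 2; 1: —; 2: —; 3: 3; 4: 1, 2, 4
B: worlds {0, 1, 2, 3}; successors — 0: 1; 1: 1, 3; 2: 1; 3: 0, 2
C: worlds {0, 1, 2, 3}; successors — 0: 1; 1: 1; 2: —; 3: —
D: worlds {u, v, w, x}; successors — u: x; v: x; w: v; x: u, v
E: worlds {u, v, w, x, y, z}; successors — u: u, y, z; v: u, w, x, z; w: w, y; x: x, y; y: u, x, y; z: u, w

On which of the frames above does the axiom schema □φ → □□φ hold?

The schema corresponds to transitivity: ∀x ∀y ∀z (Rxy ∧ Ryz → Rxz).
A: satisfies the condition.
B: fails — R32 and R21 but not R31.
C: satisfies the condition.
D: fails — Rxu and Rux but not Rxx.
E: fails — Ruz and Rzw but not Ruw.
Valid on: A, C.

A, C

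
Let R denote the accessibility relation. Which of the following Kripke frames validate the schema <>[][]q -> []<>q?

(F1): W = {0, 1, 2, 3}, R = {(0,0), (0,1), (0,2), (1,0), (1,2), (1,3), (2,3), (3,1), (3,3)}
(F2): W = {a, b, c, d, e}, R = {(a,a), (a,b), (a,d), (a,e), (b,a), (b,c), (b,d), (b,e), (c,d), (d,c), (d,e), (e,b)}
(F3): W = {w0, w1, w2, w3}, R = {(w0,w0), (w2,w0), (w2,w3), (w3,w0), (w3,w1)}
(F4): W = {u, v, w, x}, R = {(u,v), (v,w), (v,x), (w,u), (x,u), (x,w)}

(F1)

Frame correspondent (Sahlqvist): forall x forall y forall z ((xRy & xRz) -> exists w (y R^2 w & zRw)) — i.e. a generalized confluence (Geach) condition.
(F1): ✓.
(F2): fails — aRd, aRd but no w with dR²w and dRw.
(F3): fails — w3Rw0, w3Rw1 but no w with w0R²w and w1Rw.
(F4): fails — vRw, vRw but no t with wR²t and wRt.
Valid on: (F1).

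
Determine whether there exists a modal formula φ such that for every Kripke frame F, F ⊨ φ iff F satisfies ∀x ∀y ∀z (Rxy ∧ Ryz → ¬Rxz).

Not definable by any modal formula

Modal frame validity is preserved under surjective bounded morphisms.
The 5-cycle (worlds w0,w1,w2,w3,w4 with w0→w1→w2→w3→w4→w0) is intransitive. Mapping every world to a single reflexive point • is a surjective bounded morphism; the reflexive point is not intransitive (R••∧R•• but R••).
So no modal formula (or set of formulas) defines exactly the intransitive frames.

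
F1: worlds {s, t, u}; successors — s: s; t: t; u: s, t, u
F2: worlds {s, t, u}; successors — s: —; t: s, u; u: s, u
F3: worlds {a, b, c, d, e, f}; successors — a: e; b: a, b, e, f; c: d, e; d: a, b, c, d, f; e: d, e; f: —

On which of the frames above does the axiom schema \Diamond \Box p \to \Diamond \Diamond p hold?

Frame correspondent (Sahlqvist): \forall x \forall y (xRy \to \exists w (yRw \wedge x R^2 w)) — i.e. a generalized confluence (Geach) condition.
F1: ✓.
F2: fails — tRs but no w with sRw and tR²w.
F3: fails — bRf but no w with fRw and bR²w.

F1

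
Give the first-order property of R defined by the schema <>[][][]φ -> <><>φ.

This is a Sahlqvist (Geach-type) schema ◇^1□^3φ → □^0◇^2φ.
Minimal-valuation argument: fix x; take any y with xR^1y and any z with xR^0z. Set V(φ) to the set of worlds R-reachable from y in exactly 3 steps. Then □^3φ holds at y, so the antecedent holds at x; validity forces ◇^2φ at z, giving a w with zR^2w and yR^3w.
First-order correspondent: forall x forall y (xRy -> exists w (y R^3 w & x R^2 w)).

forall x forall y (xRy -> exists w (y R^3 w & x R^2 w))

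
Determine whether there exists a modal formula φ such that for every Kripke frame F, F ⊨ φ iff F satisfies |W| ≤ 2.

Modal frame validity is preserved under disjoint unions.
Any modal formula valid on each of 3 disjoint one-world frames is valid on their disjoint union (validity is preserved under disjoint unions). Each one-world frame has |W|=1≤2, but the union has |W|=3.
Hence having at most 2 worlds is not modally definable.

Not modally definable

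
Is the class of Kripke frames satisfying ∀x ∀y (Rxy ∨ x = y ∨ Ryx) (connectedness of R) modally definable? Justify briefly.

Modal frame validity is preserved under disjoint unions.
Take 4 disjoint single-world reflexive frames: each is trivially connected, but their disjoint union has 4 worlds with no edge between distinct components, so it is not connected.
So the class is not modally definable.

Not definable by any modal formula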